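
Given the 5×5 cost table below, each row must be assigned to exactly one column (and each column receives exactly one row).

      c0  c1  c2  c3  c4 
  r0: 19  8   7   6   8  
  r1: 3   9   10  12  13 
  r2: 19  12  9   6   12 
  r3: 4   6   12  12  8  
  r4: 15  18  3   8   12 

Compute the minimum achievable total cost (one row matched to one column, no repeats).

Minimum assignment cost: 26

optimal assignment: row0→col4 (cost 8), row1→col0 (cost 3), row2→col3 (cost 6), row3→col1 (cost 6), row4→col2 (cost 3)
total = 8 + 3 + 6 + 6 + 3 = 26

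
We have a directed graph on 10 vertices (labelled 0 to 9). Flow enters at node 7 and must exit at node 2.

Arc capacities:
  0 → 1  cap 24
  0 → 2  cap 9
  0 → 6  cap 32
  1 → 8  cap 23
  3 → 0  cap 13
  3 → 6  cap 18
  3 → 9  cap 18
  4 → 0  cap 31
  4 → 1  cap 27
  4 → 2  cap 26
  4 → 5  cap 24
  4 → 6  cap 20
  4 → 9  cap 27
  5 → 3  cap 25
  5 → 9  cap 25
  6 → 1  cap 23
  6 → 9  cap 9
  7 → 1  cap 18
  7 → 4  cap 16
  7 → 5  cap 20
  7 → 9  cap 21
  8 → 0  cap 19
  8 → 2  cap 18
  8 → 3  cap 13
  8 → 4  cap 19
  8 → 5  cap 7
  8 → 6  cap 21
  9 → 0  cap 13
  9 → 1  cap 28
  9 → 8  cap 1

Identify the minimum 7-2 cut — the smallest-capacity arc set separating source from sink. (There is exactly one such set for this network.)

augment #1: 7→4→2 push 16
augment #2: 7→1→8→2 push 18
augment #3: 7→9→0→2 push 9
augment #4: 7→9→8→4→2 push 1
augment #5: 7→9→1→8→4→2 push 5
max flow = 49; residual-reachable set from 7 gives S-side
cut edges (S→T): {(0,2), (1,8), (7,4), (9,8)} total cap 49

Min-cut arcs: {(0,2), (1,8), (7,4), (9,8)} (total capacity 49)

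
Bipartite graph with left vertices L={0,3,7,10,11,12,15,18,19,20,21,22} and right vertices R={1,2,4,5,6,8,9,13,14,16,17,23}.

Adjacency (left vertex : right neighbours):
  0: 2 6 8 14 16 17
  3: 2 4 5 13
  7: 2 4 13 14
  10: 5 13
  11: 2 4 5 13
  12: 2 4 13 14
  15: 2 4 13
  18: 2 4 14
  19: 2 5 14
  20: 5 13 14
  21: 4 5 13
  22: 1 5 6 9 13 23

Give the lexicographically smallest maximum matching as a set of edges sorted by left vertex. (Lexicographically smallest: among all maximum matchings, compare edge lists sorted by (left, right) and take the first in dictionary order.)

Lex-smallest maximum matching: {(0,6), (3,2), (7,4), (10,5), (11,13), (12,14), (22,1)}

|M| = 7 (so the lex-smallest maximum matching has 7 edges)
process left vertices in ascending order; for each, take the smallest-labelled available neighbour that still permits 7 edges overall, or leave it unmatched if none does
lex-smallest matching: {0-6, 3-2, 7-4, 10-5, 11-13, 12-14, 22-1}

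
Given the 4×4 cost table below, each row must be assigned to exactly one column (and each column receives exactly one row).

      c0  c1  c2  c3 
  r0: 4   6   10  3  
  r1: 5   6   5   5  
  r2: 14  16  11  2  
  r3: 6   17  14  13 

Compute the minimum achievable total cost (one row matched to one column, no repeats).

Minimum assignment cost: 19

optimal assignment: row0→col1 (cost 6), row1→col2 (cost 5), row2→col3 (cost 2), row3→col0 (cost 6)
total = 6 + 5 + 2 + 6 = 19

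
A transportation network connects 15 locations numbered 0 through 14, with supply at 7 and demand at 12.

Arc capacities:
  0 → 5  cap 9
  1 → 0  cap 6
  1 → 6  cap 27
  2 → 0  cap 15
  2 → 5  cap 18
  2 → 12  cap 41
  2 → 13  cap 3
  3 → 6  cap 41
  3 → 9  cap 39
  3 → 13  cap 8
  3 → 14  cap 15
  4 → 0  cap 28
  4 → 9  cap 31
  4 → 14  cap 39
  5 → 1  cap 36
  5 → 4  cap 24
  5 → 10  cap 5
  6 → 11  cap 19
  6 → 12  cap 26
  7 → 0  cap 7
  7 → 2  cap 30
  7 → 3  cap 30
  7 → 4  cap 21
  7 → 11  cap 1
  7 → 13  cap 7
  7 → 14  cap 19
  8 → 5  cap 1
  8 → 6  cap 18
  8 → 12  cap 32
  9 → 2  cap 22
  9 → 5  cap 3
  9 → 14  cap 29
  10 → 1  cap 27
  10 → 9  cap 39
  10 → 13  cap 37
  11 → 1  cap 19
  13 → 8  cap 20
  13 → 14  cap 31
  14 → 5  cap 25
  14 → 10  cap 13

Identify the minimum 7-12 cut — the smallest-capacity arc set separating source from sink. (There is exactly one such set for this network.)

augment #1: 7→2→12 push 30
augment #2: 7→3→6→12 push 26
augment #3: 7→13→8→12 push 7
augment #4: 7→3→9→2→12 push 4
augment #5: 7→4→9→2→12 push 7
augment #6: 7→14→10→13→8→12 push 13
max flow = 87; residual-reachable set from 7 gives S-side
cut edges (S→T): {(2,12), (6,12), (13,8)} total cap 87

Min-cut arcs: {(2,12), (6,12), (13,8)} (total capacity 87)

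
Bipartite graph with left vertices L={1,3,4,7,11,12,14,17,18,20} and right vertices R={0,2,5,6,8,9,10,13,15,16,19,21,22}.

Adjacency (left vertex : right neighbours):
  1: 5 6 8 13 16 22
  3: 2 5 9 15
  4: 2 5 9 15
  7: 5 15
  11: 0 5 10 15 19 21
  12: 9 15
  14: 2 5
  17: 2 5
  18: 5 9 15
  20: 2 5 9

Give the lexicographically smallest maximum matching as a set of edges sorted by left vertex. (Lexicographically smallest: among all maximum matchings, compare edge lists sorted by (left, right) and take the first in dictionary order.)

Lex-smallest maximum matching: {(1,6), (3,2), (4,5), (7,15), (11,0), (12,9)}

|M| = 6 (so the lex-smallest maximum matching has 6 edges)
process left vertices in ascending order; for each, take the smallest-labelled available neighbour that still permits 6 edges overall, or leave it unmatched if none does
lex-smallest matching: {1-6, 3-2, 4-5, 7-15, 11-0, 12-9}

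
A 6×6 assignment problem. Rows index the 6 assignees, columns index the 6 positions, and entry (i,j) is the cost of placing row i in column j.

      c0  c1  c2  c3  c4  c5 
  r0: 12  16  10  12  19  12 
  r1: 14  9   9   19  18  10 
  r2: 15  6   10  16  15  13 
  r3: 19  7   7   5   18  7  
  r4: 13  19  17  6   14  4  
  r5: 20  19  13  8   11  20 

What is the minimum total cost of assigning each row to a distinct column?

Minimum assignment cost: 47

optimal assignment: row0→col0 (cost 12), row1→col2 (cost 9), row2→col1 (cost 6), row3→col3 (cost 5), row4→col5 (cost 4), row5→col4 (cost 11)
total = 12 + 9 + 6 + 5 + 4 + 11 = 47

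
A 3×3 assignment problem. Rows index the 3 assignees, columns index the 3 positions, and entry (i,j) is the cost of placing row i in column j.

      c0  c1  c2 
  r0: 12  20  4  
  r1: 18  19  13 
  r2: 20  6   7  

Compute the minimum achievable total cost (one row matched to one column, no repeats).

Minimum assignment cost: 28

optimal assignment: row0→col2 (cost 4), row1→col0 (cost 18), row2→col1 (cost 6)
total = 4 + 18 + 6 = 28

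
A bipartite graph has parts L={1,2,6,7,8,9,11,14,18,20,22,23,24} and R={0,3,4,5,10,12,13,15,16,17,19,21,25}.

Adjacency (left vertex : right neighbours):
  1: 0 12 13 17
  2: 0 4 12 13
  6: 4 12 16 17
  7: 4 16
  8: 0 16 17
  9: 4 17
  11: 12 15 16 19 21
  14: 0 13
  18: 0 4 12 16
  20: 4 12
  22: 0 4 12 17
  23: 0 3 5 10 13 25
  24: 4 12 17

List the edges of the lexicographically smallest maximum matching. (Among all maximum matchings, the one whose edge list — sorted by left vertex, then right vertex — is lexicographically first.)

|M| = 8 (so the lex-smallest maximum matching has 8 edges)
process left vertices in ascending order; for each, take the smallest-labelled available neighbour that still permits 8 edges overall, or leave it unmatched if none does
lex-smallest matching: {1-0, 2-4, 6-12, 7-16, 8-17, 11-15, 14-13, 23-3}

Lex-smallest maximum matching: {(1,0), (2,4), (6,12), (7,16), (8,17), (11,15), (14,13), (23,3)}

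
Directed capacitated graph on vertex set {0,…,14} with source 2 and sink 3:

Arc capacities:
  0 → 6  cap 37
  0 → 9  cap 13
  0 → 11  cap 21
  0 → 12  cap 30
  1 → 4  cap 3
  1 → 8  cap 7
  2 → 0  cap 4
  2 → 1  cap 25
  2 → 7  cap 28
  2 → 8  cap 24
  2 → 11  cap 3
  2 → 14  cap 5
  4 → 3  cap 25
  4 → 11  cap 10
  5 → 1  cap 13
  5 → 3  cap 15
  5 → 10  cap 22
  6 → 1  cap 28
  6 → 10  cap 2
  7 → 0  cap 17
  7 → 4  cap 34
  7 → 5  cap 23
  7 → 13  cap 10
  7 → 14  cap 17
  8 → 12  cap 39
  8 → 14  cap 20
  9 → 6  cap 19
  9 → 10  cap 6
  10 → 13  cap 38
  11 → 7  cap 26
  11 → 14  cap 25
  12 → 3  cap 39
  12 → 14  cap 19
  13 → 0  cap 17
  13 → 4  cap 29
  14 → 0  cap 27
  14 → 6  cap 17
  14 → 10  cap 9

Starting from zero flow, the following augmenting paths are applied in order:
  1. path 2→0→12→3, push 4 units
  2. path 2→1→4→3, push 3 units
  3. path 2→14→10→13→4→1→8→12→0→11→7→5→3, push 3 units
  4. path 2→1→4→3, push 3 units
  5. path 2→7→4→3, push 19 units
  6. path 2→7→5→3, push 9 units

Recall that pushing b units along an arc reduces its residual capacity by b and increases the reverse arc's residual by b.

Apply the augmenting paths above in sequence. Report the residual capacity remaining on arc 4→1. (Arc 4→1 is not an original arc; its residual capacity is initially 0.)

after path 1 (2→0→12→3, push 4): res(4,1)=0
after path 2 (2→1→4→3, push 3): res(4,1)=3
after path 3 (2→14→10→13→4→1→8→12→0→11→7→5→3, push 3): res(4,1)=0
after path 4 (2→1→4→3, push 3): res(4,1)=3
after path 5 (2→7→4→3, push 19): res(4,1)=3
after path 6 (2→7→5→3, push 9): res(4,1)=3

Residual capacity of (4,1): 3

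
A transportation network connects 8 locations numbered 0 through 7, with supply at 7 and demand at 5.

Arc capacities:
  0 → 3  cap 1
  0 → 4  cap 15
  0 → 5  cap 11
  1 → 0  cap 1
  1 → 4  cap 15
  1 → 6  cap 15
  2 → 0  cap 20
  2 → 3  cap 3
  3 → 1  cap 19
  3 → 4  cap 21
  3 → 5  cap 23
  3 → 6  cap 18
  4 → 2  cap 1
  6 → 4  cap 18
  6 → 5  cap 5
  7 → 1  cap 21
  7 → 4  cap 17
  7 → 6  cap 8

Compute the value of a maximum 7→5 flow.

augment #1: 7→6→5 bottleneck 5, total now 5
augment #2: 7→1→0→5 bottleneck 1, total now 6
augment #3: 7→4→2→0→5 bottleneck 1, total now 7

Maximum flow value: 7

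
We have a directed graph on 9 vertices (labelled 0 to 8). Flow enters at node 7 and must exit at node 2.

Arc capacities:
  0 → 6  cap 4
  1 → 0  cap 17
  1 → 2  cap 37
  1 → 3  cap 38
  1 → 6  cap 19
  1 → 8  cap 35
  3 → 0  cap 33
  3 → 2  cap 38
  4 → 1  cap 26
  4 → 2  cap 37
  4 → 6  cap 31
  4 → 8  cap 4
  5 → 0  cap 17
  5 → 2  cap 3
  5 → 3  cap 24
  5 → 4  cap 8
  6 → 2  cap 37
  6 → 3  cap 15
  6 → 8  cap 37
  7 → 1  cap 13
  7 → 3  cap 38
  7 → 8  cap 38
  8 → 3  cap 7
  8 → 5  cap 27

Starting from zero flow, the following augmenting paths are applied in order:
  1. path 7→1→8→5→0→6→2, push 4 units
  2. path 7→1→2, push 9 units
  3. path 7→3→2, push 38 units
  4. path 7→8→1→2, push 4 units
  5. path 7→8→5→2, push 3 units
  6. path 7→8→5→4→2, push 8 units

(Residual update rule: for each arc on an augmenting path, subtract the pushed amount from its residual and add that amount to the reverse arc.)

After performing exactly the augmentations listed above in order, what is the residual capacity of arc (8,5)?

Residual capacity of (8,5): 12

after path 1 (7→1→8→5→0→6→2, push 4): res(8,5)=23
after path 2 (7→1→2, push 9): res(8,5)=23
after path 3 (7→3→2, push 38): res(8,5)=23
after path 4 (7→8→1→2, push 4): res(8,5)=23
after path 5 (7→8→5→2, push 3): res(8,5)=20
after path 6 (7→8→5→4→2, push 8): res(8,5)=12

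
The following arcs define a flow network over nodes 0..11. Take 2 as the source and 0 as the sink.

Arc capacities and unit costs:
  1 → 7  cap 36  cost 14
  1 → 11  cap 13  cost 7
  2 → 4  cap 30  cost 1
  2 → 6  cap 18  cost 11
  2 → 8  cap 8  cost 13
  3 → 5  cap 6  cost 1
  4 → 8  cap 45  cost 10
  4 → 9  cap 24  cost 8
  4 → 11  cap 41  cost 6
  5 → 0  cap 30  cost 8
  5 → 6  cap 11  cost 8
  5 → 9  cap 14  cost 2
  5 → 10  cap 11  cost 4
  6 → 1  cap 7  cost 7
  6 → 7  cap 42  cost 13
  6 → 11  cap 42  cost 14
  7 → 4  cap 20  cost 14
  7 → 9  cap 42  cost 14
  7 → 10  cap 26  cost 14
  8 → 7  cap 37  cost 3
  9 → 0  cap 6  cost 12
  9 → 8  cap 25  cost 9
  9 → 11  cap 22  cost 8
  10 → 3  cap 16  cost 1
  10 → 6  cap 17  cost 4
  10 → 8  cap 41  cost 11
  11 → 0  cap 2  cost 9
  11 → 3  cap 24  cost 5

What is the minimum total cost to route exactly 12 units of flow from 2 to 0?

Minimum cost for 12 units: 242

shortest-cost path #1: 2→4→11→0 push 2 @ unit cost 16 (adds 32)
shortest-cost path #2: 2→4→9→0 push 6 @ unit cost 21 (adds 126)
shortest-cost path #3: 2→4→11→3→5→0 push 4 @ unit cost 21 (adds 84)
total cost = 242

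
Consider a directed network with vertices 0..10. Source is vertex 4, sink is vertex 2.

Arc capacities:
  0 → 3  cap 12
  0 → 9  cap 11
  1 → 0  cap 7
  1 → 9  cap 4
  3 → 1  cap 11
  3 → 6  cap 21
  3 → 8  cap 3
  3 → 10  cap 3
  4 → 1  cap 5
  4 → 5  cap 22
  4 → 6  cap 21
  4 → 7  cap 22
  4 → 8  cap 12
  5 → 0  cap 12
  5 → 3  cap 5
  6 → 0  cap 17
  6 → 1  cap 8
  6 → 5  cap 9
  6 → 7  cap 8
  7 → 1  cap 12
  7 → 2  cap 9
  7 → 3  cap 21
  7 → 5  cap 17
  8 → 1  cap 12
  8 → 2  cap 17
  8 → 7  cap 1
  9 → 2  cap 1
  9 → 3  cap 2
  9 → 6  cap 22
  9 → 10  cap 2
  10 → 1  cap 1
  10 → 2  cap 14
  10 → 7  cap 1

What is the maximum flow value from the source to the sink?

Maximum flow value: 30

augment #1: 4→7→2 bottleneck 9, total now 9
augment #2: 4→8→2 bottleneck 12, total now 21
augment #3: 4→1→9→2 bottleneck 1, total now 22
augment #4: 4→1→9→10→2 bottleneck 2, total now 24
augment #5: 4→5→3→8→2 bottleneck 3, total now 27
augment #6: 4→5→3→10→2 bottleneck 2, total now 29
augment #7: 4→7→3→10→2 bottleneck 1, total now 30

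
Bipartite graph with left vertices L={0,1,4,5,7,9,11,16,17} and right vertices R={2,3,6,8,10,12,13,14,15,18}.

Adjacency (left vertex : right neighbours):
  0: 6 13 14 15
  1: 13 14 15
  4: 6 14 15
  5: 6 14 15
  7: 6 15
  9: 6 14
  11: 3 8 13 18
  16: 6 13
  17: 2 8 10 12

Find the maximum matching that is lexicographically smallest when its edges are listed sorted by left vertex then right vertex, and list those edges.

|M| = 6 (so the lex-smallest maximum matching has 6 edges)
process left vertices in ascending order; for each, take the smallest-labelled available neighbour that still permits 6 edges overall, or leave it unmatched if none does
lex-smallest matching: {0-6, 1-13, 4-14, 5-15, 11-3, 17-2}

Lex-smallest maximum matching: {(0,6), (1,13), (4,14), (5,15), (11,3), (17,2)}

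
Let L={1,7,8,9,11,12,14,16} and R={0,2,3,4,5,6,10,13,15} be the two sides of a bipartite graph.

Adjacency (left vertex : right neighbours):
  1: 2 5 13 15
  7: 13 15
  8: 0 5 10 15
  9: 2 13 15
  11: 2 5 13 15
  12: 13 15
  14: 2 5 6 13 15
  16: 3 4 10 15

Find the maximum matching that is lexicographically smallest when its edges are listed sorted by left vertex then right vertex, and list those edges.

|M| = 7 (so the lex-smallest maximum matching has 7 edges)
process left vertices in ascending order; for each, take the smallest-labelled available neighbour that still permits 7 edges overall, or leave it unmatched if none does
lex-smallest matching: {1-2, 7-13, 8-0, 9-15, 11-5, 14-6, 16-3}

Lex-smallest maximum matching: {(1,2), (7,13), (8,0), (9,15), (11,5), (14,6), (16,3)}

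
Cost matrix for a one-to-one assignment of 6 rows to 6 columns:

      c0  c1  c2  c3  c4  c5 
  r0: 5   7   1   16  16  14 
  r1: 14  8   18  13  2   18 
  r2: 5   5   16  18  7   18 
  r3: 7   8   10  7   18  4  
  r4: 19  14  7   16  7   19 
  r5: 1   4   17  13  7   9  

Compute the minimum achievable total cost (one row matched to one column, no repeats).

optimal assignment: row0→col2 (cost 1), row1→col4 (cost 2), row2→col1 (cost 5), row3→col5 (cost 4), row4→col3 (cost 16), row5→col0 (cost 1)
total = 1 + 2 + 5 + 4 + 16 + 1 = 29

Minimum assignment cost: 29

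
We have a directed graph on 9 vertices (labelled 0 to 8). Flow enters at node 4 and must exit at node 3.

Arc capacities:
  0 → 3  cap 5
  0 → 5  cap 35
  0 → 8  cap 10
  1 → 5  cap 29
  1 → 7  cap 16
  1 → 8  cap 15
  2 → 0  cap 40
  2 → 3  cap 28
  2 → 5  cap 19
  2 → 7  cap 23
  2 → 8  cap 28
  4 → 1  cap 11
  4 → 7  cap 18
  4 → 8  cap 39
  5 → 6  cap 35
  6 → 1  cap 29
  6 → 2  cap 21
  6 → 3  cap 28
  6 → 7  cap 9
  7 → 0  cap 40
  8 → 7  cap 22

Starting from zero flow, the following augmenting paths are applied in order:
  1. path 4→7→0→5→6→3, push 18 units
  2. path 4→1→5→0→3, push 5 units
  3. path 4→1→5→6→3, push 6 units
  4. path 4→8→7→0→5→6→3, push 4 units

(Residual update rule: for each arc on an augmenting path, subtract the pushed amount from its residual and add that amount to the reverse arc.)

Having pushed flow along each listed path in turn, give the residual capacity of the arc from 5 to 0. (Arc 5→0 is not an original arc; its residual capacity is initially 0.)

after path 1 (4→7→0→5→6→3, push 18): res(5,0)=18
after path 2 (4→1→5→0→3, push 5): res(5,0)=13
after path 3 (4→1→5→6→3, push 6): res(5,0)=13
after path 4 (4→8→7→0→5→6→3, push 4): res(5,0)=17

Residual capacity of (5,0): 17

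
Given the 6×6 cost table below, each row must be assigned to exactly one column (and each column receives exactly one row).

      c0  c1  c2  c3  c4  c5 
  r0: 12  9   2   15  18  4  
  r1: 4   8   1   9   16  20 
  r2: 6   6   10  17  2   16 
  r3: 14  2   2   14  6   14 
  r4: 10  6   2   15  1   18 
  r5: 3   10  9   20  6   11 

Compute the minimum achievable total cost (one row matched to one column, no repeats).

Minimum assignment cost: 22

optimal assignment: row0→col5 (cost 4), row1→col3 (cost 9), row2→col4 (cost 2), row3→col1 (cost 2), row4→col2 (cost 2), row5→col0 (cost 3)
total = 4 + 9 + 2 + 2 + 2 + 3 = 22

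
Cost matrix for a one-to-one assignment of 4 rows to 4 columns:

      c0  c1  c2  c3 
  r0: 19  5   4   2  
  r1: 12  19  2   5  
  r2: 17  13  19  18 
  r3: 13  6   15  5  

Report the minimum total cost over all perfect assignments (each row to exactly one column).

optimal assignment: row0→col3 (cost 2), row1→col2 (cost 2), row2→col0 (cost 17), row3→col1 (cost 6)
total = 2 + 2 + 17 + 6 = 27

Minimum assignment cost: 27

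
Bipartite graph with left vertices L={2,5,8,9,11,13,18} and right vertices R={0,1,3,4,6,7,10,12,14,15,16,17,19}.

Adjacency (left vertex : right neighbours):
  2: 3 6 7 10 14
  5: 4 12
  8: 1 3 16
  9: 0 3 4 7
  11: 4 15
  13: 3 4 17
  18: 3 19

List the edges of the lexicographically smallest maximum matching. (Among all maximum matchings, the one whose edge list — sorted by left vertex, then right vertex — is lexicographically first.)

|M| = 7 (so the lex-smallest maximum matching has 7 edges)
process left vertices in ascending order; for each, take the smallest-labelled available neighbour that still permits 7 edges overall, or leave it unmatched if none does
lex-smallest matching: {2-3, 5-4, 8-1, 9-0, 11-15, 13-17, 18-19}

Lex-smallest maximum matching: {(2,3), (5,4), (8,1), (9,0), (11,15), (13,17), (18,19)}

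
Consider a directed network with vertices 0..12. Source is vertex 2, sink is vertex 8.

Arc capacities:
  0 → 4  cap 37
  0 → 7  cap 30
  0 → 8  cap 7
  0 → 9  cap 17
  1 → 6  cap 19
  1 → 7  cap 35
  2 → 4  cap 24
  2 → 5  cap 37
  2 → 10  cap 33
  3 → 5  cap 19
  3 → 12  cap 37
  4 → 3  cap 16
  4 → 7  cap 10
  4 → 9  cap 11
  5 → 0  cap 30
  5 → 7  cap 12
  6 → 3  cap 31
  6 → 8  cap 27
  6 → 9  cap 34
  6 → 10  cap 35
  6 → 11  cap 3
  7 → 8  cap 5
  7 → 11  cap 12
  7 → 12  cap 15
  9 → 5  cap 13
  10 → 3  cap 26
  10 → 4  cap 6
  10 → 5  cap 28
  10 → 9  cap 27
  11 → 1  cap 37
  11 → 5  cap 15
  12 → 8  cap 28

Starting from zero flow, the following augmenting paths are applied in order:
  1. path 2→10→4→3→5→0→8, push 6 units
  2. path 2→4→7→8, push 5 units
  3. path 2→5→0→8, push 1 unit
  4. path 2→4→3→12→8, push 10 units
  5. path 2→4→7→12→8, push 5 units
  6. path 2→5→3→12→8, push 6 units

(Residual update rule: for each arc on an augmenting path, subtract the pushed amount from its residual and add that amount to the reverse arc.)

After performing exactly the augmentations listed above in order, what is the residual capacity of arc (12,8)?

Residual capacity of (12,8): 7

after path 1 (2→10→4→3→5→0→8, push 6): res(12,8)=28
after path 2 (2→4→7→8, push 5): res(12,8)=28
after path 3 (2→5→0→8, push 1): res(12,8)=28
after path 4 (2→4→3→12→8, push 10): res(12,8)=18
after path 5 (2→4→7→12→8, push 5): res(12,8)=13
after path 6 (2→5→3→12→8, push 6): res(12,8)=7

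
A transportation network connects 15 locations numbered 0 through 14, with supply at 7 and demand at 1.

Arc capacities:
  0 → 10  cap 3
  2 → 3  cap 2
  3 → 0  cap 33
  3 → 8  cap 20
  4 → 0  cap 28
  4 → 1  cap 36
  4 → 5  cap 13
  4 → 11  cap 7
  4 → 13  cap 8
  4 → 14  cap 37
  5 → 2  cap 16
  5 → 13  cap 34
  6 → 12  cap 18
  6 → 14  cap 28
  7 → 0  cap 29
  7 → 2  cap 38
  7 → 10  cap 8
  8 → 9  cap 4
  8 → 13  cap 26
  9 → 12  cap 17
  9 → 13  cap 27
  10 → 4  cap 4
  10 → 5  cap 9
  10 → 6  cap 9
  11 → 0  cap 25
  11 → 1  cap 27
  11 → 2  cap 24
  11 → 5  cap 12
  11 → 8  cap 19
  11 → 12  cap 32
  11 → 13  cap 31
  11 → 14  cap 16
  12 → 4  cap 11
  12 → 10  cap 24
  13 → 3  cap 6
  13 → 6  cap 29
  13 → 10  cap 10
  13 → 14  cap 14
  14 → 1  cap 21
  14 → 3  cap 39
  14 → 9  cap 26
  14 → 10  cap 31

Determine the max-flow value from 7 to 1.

Maximum flow value: 13

augment #1: 7→10→4→1 bottleneck 4, total now 4
augment #2: 7→10→6→14→1 bottleneck 4, total now 8
augment #3: 7→0→10→6→14→1 bottleneck 3, total now 11
augment #4: 7→2→3→8→13→14→1 bottleneck 2, total now 13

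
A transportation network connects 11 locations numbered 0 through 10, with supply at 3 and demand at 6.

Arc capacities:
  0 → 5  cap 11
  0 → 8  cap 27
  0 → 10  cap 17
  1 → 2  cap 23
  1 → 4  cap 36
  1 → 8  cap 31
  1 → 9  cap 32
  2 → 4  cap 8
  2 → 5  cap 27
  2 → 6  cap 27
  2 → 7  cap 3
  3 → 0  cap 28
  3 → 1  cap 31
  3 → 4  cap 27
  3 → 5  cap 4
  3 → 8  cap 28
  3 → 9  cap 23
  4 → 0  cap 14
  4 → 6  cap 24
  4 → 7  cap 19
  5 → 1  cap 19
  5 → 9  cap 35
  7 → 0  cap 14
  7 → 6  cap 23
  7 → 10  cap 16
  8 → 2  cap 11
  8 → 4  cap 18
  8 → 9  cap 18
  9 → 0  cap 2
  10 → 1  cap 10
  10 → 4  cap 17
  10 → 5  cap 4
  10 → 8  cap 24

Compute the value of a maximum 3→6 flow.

augment #1: 3→4→6 bottleneck 24, total now 24
augment #2: 3→1→2→6 bottleneck 23, total now 47
augment #3: 3→4→7→6 bottleneck 3, total now 50
augment #4: 3→8→2→6 bottleneck 4, total now 54
augment #5: 3→1→4→7→6 bottleneck 8, total now 62
augment #6: 3→8→2→7→6 bottleneck 3, total now 65
augment #7: 3→8→4→7→6 bottleneck 8, total now 73

Maximum flow value: 73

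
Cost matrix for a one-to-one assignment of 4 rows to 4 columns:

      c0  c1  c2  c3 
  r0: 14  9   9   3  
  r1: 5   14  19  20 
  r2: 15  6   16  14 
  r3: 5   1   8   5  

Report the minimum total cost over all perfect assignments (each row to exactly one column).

Minimum assignment cost: 22

optimal assignment: row0→col3 (cost 3), row1→col0 (cost 5), row2→col1 (cost 6), row3→col2 (cost 8)
total = 3 + 5 + 6 + 8 = 22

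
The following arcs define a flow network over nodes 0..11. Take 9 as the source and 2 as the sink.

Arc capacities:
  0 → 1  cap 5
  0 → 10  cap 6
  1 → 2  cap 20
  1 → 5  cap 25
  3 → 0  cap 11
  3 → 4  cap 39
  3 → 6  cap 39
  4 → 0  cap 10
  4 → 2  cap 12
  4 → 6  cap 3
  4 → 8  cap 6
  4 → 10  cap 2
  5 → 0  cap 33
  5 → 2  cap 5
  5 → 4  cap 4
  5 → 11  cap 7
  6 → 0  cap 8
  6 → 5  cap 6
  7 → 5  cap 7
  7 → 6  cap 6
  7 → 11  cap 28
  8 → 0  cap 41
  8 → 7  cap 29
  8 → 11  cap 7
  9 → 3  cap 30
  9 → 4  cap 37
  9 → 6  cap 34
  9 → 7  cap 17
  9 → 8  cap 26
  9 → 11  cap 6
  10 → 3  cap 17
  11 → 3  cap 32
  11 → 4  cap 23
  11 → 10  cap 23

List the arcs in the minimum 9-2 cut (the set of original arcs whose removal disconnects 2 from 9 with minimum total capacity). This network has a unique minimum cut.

augment #1: 9→4→2 push 12
augment #2: 9→6→5→2 push 5
augment #3: 9→3→0→1→2 push 5
max flow = 22; residual-reachable set from 9 gives S-side
cut edges (S→T): {(0,1), (4,2), (5,2)} total cap 22

Min-cut arcs: {(0,1), (4,2), (5,2)} (total capacity 22)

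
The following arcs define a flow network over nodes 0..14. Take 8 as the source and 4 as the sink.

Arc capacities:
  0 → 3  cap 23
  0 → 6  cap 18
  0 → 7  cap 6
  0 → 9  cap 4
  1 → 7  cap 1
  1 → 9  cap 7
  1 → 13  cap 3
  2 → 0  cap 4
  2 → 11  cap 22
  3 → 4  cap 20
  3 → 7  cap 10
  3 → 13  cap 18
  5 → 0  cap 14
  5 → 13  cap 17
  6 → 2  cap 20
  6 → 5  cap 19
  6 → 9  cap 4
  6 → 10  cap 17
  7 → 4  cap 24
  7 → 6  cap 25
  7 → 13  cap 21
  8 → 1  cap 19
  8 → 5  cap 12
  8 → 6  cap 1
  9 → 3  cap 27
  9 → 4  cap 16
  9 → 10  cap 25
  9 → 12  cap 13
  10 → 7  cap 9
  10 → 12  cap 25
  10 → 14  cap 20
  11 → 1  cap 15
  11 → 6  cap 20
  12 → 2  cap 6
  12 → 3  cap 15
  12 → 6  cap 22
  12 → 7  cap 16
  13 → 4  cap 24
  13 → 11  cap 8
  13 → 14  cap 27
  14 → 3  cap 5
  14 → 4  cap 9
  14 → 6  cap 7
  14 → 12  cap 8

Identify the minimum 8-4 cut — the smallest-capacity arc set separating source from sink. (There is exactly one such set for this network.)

Min-cut arcs: {(1,7), (1,9), (1,13), (8,5), (8,6)} (total capacity 24)

augment #1: 8→1→7→4 push 1
augment #2: 8→1→9→4 push 7
augment #3: 8→1→13→4 push 3
augment #4: 8→5→13→4 push 12
augment #5: 8→6→9→4 push 1
max flow = 24; residual-reachable set from 8 gives S-side
cut edges (S→T): {(1,7), (1,9), (1,13), (8,5), (8,6)} total cap 24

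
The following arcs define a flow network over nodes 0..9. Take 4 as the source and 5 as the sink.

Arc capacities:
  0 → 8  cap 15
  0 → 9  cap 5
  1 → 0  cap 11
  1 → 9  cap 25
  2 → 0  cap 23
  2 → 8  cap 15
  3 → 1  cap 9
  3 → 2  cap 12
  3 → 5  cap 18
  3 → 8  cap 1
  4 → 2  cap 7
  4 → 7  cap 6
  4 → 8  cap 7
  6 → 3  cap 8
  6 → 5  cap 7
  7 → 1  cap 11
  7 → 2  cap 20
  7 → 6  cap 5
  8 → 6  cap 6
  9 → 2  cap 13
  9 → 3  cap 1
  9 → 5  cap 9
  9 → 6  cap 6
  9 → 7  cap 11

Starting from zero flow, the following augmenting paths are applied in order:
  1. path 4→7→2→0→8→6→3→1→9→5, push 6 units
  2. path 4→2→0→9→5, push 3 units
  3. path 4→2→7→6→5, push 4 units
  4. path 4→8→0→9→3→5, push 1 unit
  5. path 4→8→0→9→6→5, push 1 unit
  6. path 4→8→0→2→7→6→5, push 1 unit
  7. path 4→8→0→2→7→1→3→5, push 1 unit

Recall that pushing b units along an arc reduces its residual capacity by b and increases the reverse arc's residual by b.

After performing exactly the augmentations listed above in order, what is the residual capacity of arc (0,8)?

after path 1 (4→7→2→0→8→6→3→1→9→5, push 6): res(0,8)=9
after path 2 (4→2→0→9→5, push 3): res(0,8)=9
after path 3 (4→2→7→6→5, push 4): res(0,8)=9
after path 4 (4→8→0→9→3→5, push 1): res(0,8)=10
after path 5 (4→8→0→9→6→5, push 1): res(0,8)=11
after path 6 (4→8→0→2→7→6→5, push 1): res(0,8)=12
after path 7 (4→8→0→2→7→1→3→5, push 1): res(0,8)=13

Residual capacity of (0,8): 13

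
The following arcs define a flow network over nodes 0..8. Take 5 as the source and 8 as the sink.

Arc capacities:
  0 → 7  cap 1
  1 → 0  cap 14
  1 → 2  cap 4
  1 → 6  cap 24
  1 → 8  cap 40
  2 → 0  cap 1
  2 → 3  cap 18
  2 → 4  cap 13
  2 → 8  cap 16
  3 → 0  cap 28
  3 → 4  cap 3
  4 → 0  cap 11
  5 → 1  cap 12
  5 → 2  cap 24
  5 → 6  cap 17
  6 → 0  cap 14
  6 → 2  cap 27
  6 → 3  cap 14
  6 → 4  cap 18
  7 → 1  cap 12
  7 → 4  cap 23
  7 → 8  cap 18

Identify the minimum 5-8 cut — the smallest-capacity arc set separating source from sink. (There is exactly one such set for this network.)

Min-cut arcs: {(0,7), (2,8), (5,1)} (total capacity 29)

augment #1: 5→1→8 push 12
augment #2: 5→2→8 push 16
augment #3: 5→2→0→7→8 push 1
max flow = 29; residual-reachable set from 5 gives S-side
cut edges (S→T): {(0,7), (2,8), (5,1)} total cap 29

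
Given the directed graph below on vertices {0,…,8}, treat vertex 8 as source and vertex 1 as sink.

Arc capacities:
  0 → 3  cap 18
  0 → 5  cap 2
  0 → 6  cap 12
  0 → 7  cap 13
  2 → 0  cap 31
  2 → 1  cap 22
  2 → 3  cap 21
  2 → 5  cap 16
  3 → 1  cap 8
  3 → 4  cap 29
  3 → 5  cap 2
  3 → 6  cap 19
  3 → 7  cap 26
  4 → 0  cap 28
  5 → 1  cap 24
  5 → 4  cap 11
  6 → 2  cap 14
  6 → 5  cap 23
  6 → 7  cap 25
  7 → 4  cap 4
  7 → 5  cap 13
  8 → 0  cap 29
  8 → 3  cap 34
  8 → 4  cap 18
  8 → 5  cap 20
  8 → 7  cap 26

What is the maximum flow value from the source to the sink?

augment #1: 8→3→1 bottleneck 8, total now 8
augment #2: 8→5→1 bottleneck 20, total now 28
augment #3: 8→0→5→1 bottleneck 2, total now 30
augment #4: 8→3→5→1 bottleneck 2, total now 32
augment #5: 8→0→6→2→1 bottleneck 12, total now 44
augment #6: 8→3→6→2→1 bottleneck 2, total now 46

Maximum flow value: 46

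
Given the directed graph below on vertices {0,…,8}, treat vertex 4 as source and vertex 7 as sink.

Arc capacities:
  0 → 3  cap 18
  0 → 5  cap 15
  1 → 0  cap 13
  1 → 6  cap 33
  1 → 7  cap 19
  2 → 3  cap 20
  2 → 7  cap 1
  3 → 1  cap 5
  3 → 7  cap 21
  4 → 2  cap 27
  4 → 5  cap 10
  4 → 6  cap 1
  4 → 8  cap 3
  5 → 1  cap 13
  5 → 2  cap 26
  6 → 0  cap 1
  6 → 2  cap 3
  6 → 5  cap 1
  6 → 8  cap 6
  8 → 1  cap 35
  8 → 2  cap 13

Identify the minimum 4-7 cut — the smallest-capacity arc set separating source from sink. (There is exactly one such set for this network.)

augment #1: 4→2→7 push 1
augment #2: 4→2→3→7 push 20
augment #3: 4→5→1→7 push 10
augment #4: 4→8→1→7 push 3
augment #5: 4→6→0→3→7 push 1
max flow = 35; residual-reachable set from 4 gives S-side
cut edges (S→T): {(2,3), (2,7), (4,5), (4,6), (4,8)} total cap 35

Min-cut arcs: {(2,3), (2,7), (4,5), (4,6), (4,8)} (total capacity 35)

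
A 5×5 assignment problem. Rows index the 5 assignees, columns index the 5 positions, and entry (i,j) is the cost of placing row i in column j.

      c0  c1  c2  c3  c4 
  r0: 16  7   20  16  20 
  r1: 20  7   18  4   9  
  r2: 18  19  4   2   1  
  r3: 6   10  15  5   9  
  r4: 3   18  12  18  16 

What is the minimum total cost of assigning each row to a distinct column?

Minimum assignment cost: 27

optimal assignment: row0→col1 (cost 7), row1→col3 (cost 4), row2→col2 (cost 4), row3→col4 (cost 9), row4→col0 (cost 3)
total = 7 + 4 + 4 + 9 + 3 = 27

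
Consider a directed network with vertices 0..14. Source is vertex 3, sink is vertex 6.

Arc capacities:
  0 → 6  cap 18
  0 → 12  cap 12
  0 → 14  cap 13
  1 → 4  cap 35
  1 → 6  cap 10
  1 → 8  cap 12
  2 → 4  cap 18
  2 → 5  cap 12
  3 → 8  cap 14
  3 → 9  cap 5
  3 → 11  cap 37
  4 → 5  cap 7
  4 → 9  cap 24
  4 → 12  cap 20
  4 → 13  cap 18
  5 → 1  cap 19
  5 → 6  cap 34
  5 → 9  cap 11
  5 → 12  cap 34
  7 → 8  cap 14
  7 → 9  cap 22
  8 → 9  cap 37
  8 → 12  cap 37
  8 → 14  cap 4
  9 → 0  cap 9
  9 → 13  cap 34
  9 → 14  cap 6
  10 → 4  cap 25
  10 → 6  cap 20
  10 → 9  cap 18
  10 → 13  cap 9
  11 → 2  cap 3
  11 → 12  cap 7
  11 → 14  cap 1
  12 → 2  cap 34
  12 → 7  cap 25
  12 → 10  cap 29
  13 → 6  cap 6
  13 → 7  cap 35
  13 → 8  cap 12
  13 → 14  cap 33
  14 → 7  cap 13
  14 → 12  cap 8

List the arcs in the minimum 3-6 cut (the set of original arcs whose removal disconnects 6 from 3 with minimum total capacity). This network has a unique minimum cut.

Min-cut arcs: {(3,8), (3,9), (11,2), (11,12), (11,14)} (total capacity 30)

augment #1: 3→9→0→6 push 5
augment #2: 3→8→9→0→6 push 4
augment #3: 3→8→9→13→6 push 6
augment #4: 3→8→12→10→6 push 4
augment #5: 3→11→2→5→6 push 3
augment #6: 3→11→12→10→6 push 7
augment #7: 3→11→14→12→10→6 push 1
max flow = 30; residual-reachable set from 3 gives S-side
cut edges (S→T): {(3,8), (3,9), (11,2), (11,12), (11,14)} total cap 30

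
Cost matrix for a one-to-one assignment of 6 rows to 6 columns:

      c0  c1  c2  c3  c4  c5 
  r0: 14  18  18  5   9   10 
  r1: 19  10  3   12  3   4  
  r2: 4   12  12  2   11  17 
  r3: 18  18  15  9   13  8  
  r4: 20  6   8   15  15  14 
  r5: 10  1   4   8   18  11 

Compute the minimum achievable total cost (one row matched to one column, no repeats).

optimal assignment: row0→col3 (cost 5), row1→col4 (cost 3), row2→col0 (cost 4), row3→col5 (cost 8), row4→col2 (cost 8), row5→col1 (cost 1)
total = 5 + 3 + 4 + 8 + 8 + 1 = 29

Minimum assignment cost: 29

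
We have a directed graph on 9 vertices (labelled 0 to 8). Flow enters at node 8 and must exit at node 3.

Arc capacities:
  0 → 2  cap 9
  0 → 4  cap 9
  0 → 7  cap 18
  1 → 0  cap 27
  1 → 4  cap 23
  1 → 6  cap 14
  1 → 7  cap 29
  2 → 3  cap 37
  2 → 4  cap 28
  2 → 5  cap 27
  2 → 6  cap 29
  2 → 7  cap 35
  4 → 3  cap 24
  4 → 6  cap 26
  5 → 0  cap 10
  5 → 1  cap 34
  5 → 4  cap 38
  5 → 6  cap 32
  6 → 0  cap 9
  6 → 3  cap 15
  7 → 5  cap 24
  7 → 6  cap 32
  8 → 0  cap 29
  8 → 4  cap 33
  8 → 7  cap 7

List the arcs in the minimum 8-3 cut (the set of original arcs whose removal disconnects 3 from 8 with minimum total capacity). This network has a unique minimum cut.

Min-cut arcs: {(0,2), (4,3), (6,3)} (total capacity 48)

augment #1: 8→4→3 push 24
augment #2: 8→0→2→3 push 9
augment #3: 8→4→6→3 push 9
augment #4: 8→7→6→3 push 6
max flow = 48; residual-reachable set from 8 gives S-side
cut edges (S→T): {(0,2), (4,3), (6,3)} total cap 48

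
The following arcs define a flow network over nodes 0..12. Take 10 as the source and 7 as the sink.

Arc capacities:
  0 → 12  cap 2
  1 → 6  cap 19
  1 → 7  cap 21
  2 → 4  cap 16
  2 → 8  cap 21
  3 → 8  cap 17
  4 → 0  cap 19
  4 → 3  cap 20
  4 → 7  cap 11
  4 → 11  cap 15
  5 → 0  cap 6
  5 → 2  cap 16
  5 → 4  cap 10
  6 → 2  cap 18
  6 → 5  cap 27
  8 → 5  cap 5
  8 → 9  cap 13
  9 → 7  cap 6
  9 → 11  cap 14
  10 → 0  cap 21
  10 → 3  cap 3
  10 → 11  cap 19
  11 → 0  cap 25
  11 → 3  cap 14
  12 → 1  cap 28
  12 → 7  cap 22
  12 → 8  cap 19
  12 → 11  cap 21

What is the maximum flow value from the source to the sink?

Maximum flow value: 13

augment #1: 10→0→12→7 bottleneck 2, total now 2
augment #2: 10→3→8→9→7 bottleneck 3, total now 5
augment #3: 10→11→3→8→9→7 bottleneck 3, total now 8
augment #4: 10→11→3→8→5→4→7 bottleneck 5, total now 13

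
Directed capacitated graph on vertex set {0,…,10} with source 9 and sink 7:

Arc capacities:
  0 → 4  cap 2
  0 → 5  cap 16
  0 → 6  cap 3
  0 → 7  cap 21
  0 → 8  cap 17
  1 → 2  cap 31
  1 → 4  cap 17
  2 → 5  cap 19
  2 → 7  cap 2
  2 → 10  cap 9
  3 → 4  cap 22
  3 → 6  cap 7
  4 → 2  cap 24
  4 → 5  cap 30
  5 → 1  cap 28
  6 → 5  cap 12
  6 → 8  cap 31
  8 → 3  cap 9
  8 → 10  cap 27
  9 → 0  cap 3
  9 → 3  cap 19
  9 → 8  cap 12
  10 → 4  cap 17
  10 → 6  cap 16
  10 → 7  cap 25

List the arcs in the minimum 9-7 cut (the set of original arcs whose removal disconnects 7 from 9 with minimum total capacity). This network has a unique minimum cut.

Min-cut arcs: {(2,7), (9,0), (10,7)} (total capacity 30)

augment #1: 9→0→7 push 3
augment #2: 9→8→10→7 push 12
augment #3: 9→3→4→2→7 push 2
augment #4: 9→3→4→2→10→7 push 9
augment #5: 9→3→6→8→10→7 push 4
max flow = 30; residual-reachable set from 9 gives S-side
cut edges (S→T): {(2,7), (9,0), (10,7)} total cap 30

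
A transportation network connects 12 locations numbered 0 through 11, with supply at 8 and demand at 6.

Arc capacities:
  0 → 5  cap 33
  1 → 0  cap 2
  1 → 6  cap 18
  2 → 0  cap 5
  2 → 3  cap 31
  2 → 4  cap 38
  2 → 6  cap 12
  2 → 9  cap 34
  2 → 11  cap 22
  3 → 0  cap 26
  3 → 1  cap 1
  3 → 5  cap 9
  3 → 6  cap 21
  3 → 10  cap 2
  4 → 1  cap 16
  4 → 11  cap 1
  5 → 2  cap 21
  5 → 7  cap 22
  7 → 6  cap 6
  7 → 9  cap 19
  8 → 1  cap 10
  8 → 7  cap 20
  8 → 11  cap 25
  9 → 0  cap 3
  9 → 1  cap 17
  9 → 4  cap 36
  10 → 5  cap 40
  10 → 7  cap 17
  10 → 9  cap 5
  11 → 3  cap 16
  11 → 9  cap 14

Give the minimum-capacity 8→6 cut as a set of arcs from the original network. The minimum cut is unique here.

augment #1: 8→1→6 push 10
augment #2: 8→7→6 push 6
augment #3: 8→11→3→6 push 16
augment #4: 8→7→9→1→6 push 8
augment #5: 8→7→9→0→5→2→6 push 3
augment #6: 8→7→9→1→0→5→2→6 push 2
max flow = 45; residual-reachable set from 8 gives S-side
cut edges (S→T): {(1,0), (1,6), (7,6), (9,0), (11,3)} total cap 45

Min-cut arcs: {(1,0), (1,6), (7,6), (9,0), (11,3)} (total capacity 45)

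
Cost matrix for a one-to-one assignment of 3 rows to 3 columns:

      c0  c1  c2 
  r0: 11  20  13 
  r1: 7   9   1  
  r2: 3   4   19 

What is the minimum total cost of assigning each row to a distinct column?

Minimum assignment cost: 16

optimal assignment: row0→col0 (cost 11), row1→col2 (cost 1), row2→col1 (cost 4)
total = 11 + 1 + 4 = 16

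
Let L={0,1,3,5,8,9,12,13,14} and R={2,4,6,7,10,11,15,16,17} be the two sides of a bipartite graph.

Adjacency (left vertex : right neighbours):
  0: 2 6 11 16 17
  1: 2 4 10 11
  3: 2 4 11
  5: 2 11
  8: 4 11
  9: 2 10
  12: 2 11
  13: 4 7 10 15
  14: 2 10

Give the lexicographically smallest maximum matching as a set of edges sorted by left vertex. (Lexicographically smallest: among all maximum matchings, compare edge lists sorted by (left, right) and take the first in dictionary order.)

Lex-smallest maximum matching: {(0,6), (1,2), (3,4), (5,11), (9,10), (13,7)}

|M| = 6 (so the lex-smallest maximum matching has 6 edges)
process left vertices in ascending order; for each, take the smallest-labelled available neighbour that still permits 6 edges overall, or leave it unmatched if none does
lex-smallest matching: {0-6, 1-2, 3-4, 5-11, 9-10, 13-7}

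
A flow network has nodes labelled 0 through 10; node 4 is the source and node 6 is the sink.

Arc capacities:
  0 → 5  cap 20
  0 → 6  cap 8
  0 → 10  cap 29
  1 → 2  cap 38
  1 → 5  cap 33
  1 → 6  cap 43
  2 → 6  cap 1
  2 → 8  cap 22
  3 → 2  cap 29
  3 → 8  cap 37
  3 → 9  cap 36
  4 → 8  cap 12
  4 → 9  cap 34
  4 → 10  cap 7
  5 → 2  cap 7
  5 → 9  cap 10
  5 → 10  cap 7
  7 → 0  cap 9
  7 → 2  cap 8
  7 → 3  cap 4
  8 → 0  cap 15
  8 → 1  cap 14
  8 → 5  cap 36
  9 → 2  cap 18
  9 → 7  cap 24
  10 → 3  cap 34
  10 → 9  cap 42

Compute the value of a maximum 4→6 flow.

Maximum flow value: 23

augment #1: 4→8→0→6 bottleneck 8, total now 8
augment #2: 4→8→1→6 bottleneck 4, total now 12
augment #3: 4→9→2→6 bottleneck 1, total now 13
augment #4: 4→9→2→8→1→6 bottleneck 10, total now 23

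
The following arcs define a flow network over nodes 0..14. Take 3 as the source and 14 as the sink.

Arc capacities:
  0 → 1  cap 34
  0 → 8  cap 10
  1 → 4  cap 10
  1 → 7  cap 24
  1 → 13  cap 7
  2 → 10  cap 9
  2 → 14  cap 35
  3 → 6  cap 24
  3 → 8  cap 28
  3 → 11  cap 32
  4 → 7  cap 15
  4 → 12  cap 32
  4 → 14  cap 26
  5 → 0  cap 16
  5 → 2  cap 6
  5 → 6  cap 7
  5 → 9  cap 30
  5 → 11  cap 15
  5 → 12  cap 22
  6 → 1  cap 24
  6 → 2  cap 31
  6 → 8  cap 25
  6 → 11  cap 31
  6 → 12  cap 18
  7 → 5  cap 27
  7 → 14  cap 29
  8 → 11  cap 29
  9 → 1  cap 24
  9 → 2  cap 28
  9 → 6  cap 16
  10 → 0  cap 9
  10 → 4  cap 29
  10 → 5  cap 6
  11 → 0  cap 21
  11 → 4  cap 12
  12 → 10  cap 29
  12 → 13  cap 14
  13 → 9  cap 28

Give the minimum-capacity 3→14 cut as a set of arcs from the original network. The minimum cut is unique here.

augment #1: 3→6→2→14 push 24
augment #2: 3→11→4→14 push 12
augment #3: 3→11→0→1→4→14 push 10
augment #4: 3→11→0→1→7→14 push 10
augment #5: 3→8→11→0→1→7→14 push 1
max flow = 57; residual-reachable set from 3 gives S-side
cut edges (S→T): {(3,6), (11,0), (11,4)} total cap 57

Min-cut arcs: {(3,6), (11,0), (11,4)} (total capacity 57)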